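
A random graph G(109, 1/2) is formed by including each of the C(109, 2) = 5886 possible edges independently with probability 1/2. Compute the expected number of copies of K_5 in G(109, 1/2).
E[# K_5] = C(109, 5) · (1/2)^C(5, 2) = 116828271 / 2^10 ≈ 114090.108398

For each 5-subset S of vertices (there are C(109, 5) = 116828271 such S), let X_S = 1 if S induces a K_5 (all C(5, 2) = 10 edges present). Then P(X_S = 1) = (1/2)^10 = 1/1024. By linearity of expectation, E[# K_5] = C(109, 5) · (1/2)^10 = 116828271 / 1024 ≈ 114090.108398.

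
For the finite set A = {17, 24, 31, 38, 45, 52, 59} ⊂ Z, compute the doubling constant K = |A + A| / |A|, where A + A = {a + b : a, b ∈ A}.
K = |A + A| / |A| = 13/7

Enumerate A + A = {a + b : a, b ∈ A}. With |A| = 7, there are |A|^2 = 49 ordered sum pairs; collecting distinct values, A + A = {34, 41, 48, 55, 62, 69, 76, 83, 90, 97, 104, 111, 118}, so |A + A| = 13. Thus K = 13/7. Here |A + A| = 2|A| − 1 = 13, the minimum possible — so K = 13/7 is minimal, which holds iff A is an arithmetic progression.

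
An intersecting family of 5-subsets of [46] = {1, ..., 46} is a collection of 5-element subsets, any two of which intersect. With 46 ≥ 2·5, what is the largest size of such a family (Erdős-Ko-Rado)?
max |F| = C(45, 4) = 148995

The Erdős-Ko-Rado theorem states: for n ≥ 2k, an intersecting family of k-subsets of an n-element set has size at most C(n − 1, k − 1), with equality for 'star' families {A ⊆ [n] : |A| = k, i ∈ A} (fix an element i). For n = 46, k = 5: C(45, 4) = 148995.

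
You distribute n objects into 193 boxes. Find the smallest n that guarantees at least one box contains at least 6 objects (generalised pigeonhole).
n = (6 − 1)·193 + 1 = 966

By the generalised pigeonhole principle, to guarantee some box contains ≥ r objects we need more than (r − 1) · k objects total. Threshold: n = (r − 1) · k + 1. With r = 6 and k = 193: n = 5 · 193 + 1 = 965 + 1 = 966. For n = 965 = 5 · 193, we can put exactly 5 objects in every box, avoiding 6 in any single one — so 966 is tight.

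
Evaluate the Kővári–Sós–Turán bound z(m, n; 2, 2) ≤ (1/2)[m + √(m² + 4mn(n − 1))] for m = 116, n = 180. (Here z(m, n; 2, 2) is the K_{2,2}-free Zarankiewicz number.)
z(116, 180; 2, 2) ≤ (1/2)[116 + √(116² + 4·116·180·179)] = (1/2)[116 + √14963536] = 1992.1365

Kővári–Sós–Turán: let r_1, ..., r_116 be the row sums and z = Σ r_i the total number of 1s. Each pair of columns can share at most one row with both entries 1 (else a 2×2 all-ones block appears), so Σ_i C(r_i, 2) ≤ C(180, 2) = 16110. By convexity Σ_i C(r_i, 2) ≥ 116·C(z/116, 2) = z(z − 116)/(2·116), giving z² − 116z − 116·180·179 ≤ 0 and hence z ≤ (1/2)[116 + √(13456 + 4·3737520)] = (1/2)[116 + √14963536] ≈ (1/2)(116 + 3868.273) = 1992.1365.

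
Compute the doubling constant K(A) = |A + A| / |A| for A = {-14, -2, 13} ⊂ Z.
K = |A + A| / |A| = 6/3 = 2

Enumerate A + A = {a + b : a, b ∈ A}. With |A| = 3, there are |A|^2 = 9 ordered sum pairs; collecting distinct values, A + A = {-28, -16, -4, -1, 11, 26}, so |A + A| = 6. Thus K = 6/3 = 2. For comparison, the minimum possible |A + A| over all 3-element sets is 2·3 − 1 = 5 (so min K = 5/3), attained only by arithmetic progressions.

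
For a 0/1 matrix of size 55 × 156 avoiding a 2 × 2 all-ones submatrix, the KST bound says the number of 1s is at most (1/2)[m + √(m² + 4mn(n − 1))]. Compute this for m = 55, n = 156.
z(55, 156; 2, 2) ≤ (1/2)[55 + √(55² + 4·55·156·155)] = (1/2)[55 + √5322625] = 1181.0407

Kővári–Sós–Turán: let r_1, ..., r_55 be the row sums and z = Σ r_i the total number of 1s. Each pair of columns can share at most one row with both entries 1 (else a 2×2 all-ones block appears), so Σ_i C(r_i, 2) ≤ C(156, 2) = 12090. By convexity Σ_i C(r_i, 2) ≥ 55·C(z/55, 2) = z(z − 55)/(2·55), giving z² − 55z − 55·156·155 ≤ 0 and hence z ≤ (1/2)[55 + √(3025 + 4·1329900)] = (1/2)[55 + √5322625] ≈ (1/2)(55 + 2307.0815) = 1181.0407.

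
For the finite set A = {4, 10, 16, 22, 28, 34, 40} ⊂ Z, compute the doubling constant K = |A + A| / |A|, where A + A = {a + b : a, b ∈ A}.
K = |A + A| / |A| = 13/7

Enumerate A + A = {a + b : a, b ∈ A}. With |A| = 7, there are |A|^2 = 49 ordered sum pairs; collecting distinct values, A + A = {8, 14, 20, 26, 32, 38, 44, 50, 56, 62, 68, 74, 80}, so |A + A| = 13. Thus K = 13/7. Here |A + A| = 2|A| − 1 = 13, the minimum possible — so K = 13/7 is minimal, which holds iff A is an arithmetic progression.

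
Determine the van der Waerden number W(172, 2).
W(172, 2) = 172 + 1 = 173

A 2-term AP is any pair of integers, so a monochromatic 2-AP exists iff some colour is used at least twice. With 172 colours, the colouring i ↦ i on {1, ..., 172} uses each colour once, avoiding any monochromatic pair, so W(172, 2) > 172. For {1, ..., 173}, pigeonhole forces two integers of the same colour, which form a monochromatic 2-AP. Hence W(172, 2) = 173.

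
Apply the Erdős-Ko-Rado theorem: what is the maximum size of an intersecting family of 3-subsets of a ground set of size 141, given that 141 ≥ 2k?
max |F| = C(140, 2) = 9730

The Erdős-Ko-Rado theorem states: for n ≥ 2k, an intersecting family of k-subsets of an n-element set has size at most C(n − 1, k − 1), with equality for 'star' families {A ⊆ [n] : |A| = k, i ∈ A} (fix an element i). For n = 141, k = 3: C(140, 2) = 9730.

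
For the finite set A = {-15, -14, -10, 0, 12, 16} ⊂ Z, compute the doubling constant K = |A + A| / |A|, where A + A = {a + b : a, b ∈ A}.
K = |A + A| / |A| = 20/6 = 10/3

Enumerate A + A = {a + b : a, b ∈ A}. With |A| = 6, there are |A|^2 = 36 ordered sum pairs; collecting distinct values, A + A = {-30, -29, -28, -25, -24, -20, -15, -14, -10, -3, -2, 0, 1, 2, 6, 12, 16, 24, 28, 32}, so |A + A| = 20. Thus K = 20/6 = 10/3. For comparison, the minimum possible |A + A| over all 6-element sets is 2·6 − 1 = 11 (so min K = 11/6), attained only by arithmetic progressions.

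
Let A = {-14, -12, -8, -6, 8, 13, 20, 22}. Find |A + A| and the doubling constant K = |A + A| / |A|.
K = |A + A| / |A| = 32/8 = 4

Enumerate A + A = {a + b : a, b ∈ A}. With |A| = 8, there are |A|^2 = 64 ordered sum pairs; collecting distinct values, A + A = {-28, -26, -24, -22, -20, -18, -16, -14, -12, -6, -4, -1, 0, 1, 2, 5, 6, 7, 8, 10, 12, 14, 16, 21, 26, 28, 30, 33, 35, 40, 42, 44}, so |A + A| = 32. Thus K = 32/8 = 4. For comparison, the minimum possible |A + A| over all 8-element sets is 2·8 − 1 = 15 (so min K = 15/8), attained only by arithmetic progressions.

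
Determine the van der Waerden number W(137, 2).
W(137, 2) = 137 + 1 = 138

A 2-term AP is any pair of integers, so a monochromatic 2-AP exists iff some colour is used at least twice. With 137 colours, the colouring i ↦ i on {1, ..., 137} uses each colour once, avoiding any monochromatic pair, so W(137, 2) > 137. For {1, ..., 138}, pigeonhole forces two integers of the same colour, which form a monochromatic 2-AP. Hence W(137, 2) = 138.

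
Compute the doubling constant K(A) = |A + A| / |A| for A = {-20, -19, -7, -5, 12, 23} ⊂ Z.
K = |A + A| / |A| = 21/6 = 7/2

Enumerate A + A = {a + b : a, b ∈ A}. With |A| = 6, there are |A|^2 = 36 ordered sum pairs; collecting distinct values, A + A = {-40, -39, -38, -27, -26, -25, -24, -14, -12, -10, -8, -7, 3, 4, 5, 7, 16, 18, 24, 35, 46}, so |A + A| = 21. Thus K = 21/6 = 7/2. For comparison, the minimum possible |A + A| over all 6-element sets is 2·6 − 1 = 11 (so min K = 11/6), attained only by arithmetic progressions.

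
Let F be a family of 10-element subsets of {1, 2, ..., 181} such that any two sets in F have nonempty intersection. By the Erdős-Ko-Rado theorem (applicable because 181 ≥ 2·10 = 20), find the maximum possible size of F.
max |F| = C(180, 9) = 446098010817800

The Erdős-Ko-Rado theorem states: for n ≥ 2k, an intersecting family of k-subsets of an n-element set has size at most C(n − 1, k − 1), with equality for 'star' families {A ⊆ [n] : |A| = k, i ∈ A} (fix an element i). For n = 181, k = 10: C(180, 9) = 446098010817800.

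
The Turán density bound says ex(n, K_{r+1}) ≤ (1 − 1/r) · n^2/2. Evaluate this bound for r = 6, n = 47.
Turán density bound = (5/6) · 47^2/2 = 11045/12 ≈ 920.4167

Turán's theorem: ex(n, K_{r+1}) is achieved by the complete r-partite Turán graph T(n, r) with parts as balanced as possible, and is at most (1 − 1/r) · n^2/2. For r = 6, n = 47: the density bound is (5/6) · 2209/2 = 11045/12 ≈ 920.4167. The integer-valued extremum is e(T(47, 6)) = 920, which is strictly less than the density bound 11045/12 since 6 ∤ 47 (the parts of T(47, 6) cannot all be equal).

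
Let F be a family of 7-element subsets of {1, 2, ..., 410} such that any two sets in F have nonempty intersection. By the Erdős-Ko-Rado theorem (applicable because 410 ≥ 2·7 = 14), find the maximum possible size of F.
max |F| = C(409, 6) = 6266251272204

The Erdős-Ko-Rado theorem states: for n ≥ 2k, an intersecting family of k-subsets of an n-element set has size at most C(n − 1, k − 1), with equality for 'star' families {A ⊆ [n] : |A| = k, i ∈ A} (fix an element i). For n = 410, k = 7: C(409, 6) = 6266251272204.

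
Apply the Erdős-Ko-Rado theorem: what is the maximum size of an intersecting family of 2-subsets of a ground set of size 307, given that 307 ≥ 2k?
max |F| = C(306, 1) = 306

The Erdős-Ko-Rado theorem states: for n ≥ 2k, an intersecting family of k-subsets of an n-element set has size at most C(n − 1, k − 1), with equality for 'star' families {A ⊆ [n] : |A| = k, i ∈ A} (fix an element i). For n = 307, k = 2: C(306, 1) = 306.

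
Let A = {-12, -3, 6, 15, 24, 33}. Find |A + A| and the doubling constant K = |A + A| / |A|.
K = |A + A| / |A| = 11/6

Enumerate A + A = {a + b : a, b ∈ A}. With |A| = 6, there are |A|^2 = 36 ordered sum pairs; collecting distinct values, A + A = {-24, -15, -6, 3, 12, 21, 30, 39, 48, 57, 66}, so |A + A| = 11. Thus K = 11/6. Here |A + A| = 2|A| − 1 = 11, the minimum possible — so K = 11/6 is minimal, which holds iff A is an arithmetic progression.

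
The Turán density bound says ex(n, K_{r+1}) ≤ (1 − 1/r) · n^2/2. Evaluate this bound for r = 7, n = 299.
Turán density bound = (6/7) · 299^2/2 = 268203/7 ≈ 38314.7143

Turán's theorem: ex(n, K_{r+1}) is achieved by the complete r-partite Turán graph T(n, r) with parts as balanced as possible, and is at most (1 − 1/r) · n^2/2. For r = 7, n = 299: the density bound is (6/7) · 89401/2 = 268203/7 ≈ 38314.7143. The integer-valued extremum is e(T(299, 7)) = 38314, which is strictly less than the density bound 268203/7 since 7 ∤ 299 (the parts of T(299, 7) cannot all be equal).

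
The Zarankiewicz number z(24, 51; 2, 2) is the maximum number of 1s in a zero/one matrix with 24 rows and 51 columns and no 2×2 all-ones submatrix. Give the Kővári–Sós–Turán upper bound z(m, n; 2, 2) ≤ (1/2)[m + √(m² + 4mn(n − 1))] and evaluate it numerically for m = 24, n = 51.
z(24, 51; 2, 2) ≤ (1/2)[24 + √(24² + 4·24·51·50)] = (1/2)[24 + √245376] = 259.6772

Kővári–Sós–Turán: let r_1, ..., r_24 be the row sums and z = Σ r_i the total number of 1s. Each pair of columns can share at most one row with both entries 1 (else a 2×2 all-ones block appears), so Σ_i C(r_i, 2) ≤ C(51, 2) = 1275. By convexity Σ_i C(r_i, 2) ≥ 24·C(z/24, 2) = z(z − 24)/(2·24), giving z² − 24z − 24·51·50 ≤ 0 and hence z ≤ (1/2)[24 + √(576 + 4·61200)] = (1/2)[24 + √245376] ≈ (1/2)(24 + 495.3544) = 259.6772.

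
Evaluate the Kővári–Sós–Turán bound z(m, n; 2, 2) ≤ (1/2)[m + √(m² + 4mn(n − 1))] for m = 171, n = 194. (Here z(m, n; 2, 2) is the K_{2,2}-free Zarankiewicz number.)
z(171, 194; 2, 2) ≤ (1/2)[171 + √(171² + 4·171·194·193)] = (1/2)[171 + √25639569] = 2617.2765

Kővári–Sós–Turán: let r_1, ..., r_171 be the row sums and z = Σ r_i the total number of 1s. Each pair of columns can share at most one row with both entries 1 (else a 2×2 all-ones block appears), so Σ_i C(r_i, 2) ≤ C(194, 2) = 18721. By convexity Σ_i C(r_i, 2) ≥ 171·C(z/171, 2) = z(z − 171)/(2·171), giving z² − 171z − 171·194·193 ≤ 0 and hence z ≤ (1/2)[171 + √(29241 + 4·6402582)] = (1/2)[171 + √25639569] ≈ (1/2)(171 + 5063.553) = 2617.2765.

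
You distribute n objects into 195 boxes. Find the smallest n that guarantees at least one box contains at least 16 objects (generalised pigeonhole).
n = (16 − 1)·195 + 1 = 2926

By the generalised pigeonhole principle, to guarantee some box contains ≥ r objects we need more than (r − 1) · k objects total. Threshold: n = (r − 1) · k + 1. With r = 16 and k = 195: n = 15 · 195 + 1 = 2925 + 1 = 2926. For n = 2925 = 15 · 195, we can put exactly 15 objects in every box, avoiding 16 in any single one — so 2926 is tight.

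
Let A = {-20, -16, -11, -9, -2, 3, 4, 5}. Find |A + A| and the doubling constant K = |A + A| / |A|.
K = |A + A| / |A| = 29/8

Enumerate A + A = {a + b : a, b ∈ A}. With |A| = 8, there are |A|^2 = 64 ordered sum pairs; collecting distinct values, A + A = {-40, -36, -32, -31, -29, -27, -25, -22, -20, -18, -17, -16, -15, -13, -12, -11, -8, -7, -6, -5, -4, 1, 2, 3, 6, 7, 8, 9, 10}, so |A + A| = 29. Thus K = 29/8. For comparison, the minimum possible |A + A| over all 8-element sets is 2·8 − 1 = 15 (so min K = 15/8), attained only by arithmetic progressions.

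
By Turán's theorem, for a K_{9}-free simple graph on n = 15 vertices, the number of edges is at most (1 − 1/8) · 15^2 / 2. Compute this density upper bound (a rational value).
Turán density bound = (7/8) · 15^2/2 = 1575/16 ≈ 98.4375

Turán's theorem: ex(n, K_{r+1}) is achieved by the complete r-partite Turán graph T(n, r) with parts as balanced as possible, and is at most (1 − 1/r) · n^2/2. For r = 8, n = 15: the density bound is (7/8) · 225/2 = 1575/16 ≈ 98.4375. The integer-valued extremum is e(T(15, 8)) = 98, which is strictly less than the density bound 1575/16 since 8 ∤ 15 (the parts of T(15, 8) cannot all be equal).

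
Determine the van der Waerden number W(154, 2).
W(154, 2) = 154 + 1 = 155

A 2-term AP is any pair of integers, so a monochromatic 2-AP exists iff some colour is used at least twice. With 154 colours, the colouring i ↦ i on {1, ..., 154} uses each colour once, avoiding any monochromatic pair, so W(154, 2) > 154. For {1, ..., 155}, pigeonhole forces two integers of the same colour, which form a monochromatic 2-AP. Hence W(154, 2) = 155.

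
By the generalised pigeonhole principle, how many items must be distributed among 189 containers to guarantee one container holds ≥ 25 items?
n = (25 − 1)·189 + 1 = 4537

By the generalised pigeonhole principle, to guarantee some box contains ≥ r objects we need more than (r − 1) · k objects total. Threshold: n = (r − 1) · k + 1. With r = 25 and k = 189: n = 24 · 189 + 1 = 4536 + 1 = 4537. For n = 4536 = 24 · 189, we can put exactly 24 objects in every box, avoiding 25 in any single one — so 4537 is tight.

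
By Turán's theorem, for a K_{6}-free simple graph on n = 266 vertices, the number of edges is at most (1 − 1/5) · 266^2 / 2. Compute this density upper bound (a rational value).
Turán density bound = (4/5) · 266^2/2 = 141512/5 ≈ 28302.4

Turán's theorem: ex(n, K_{r+1}) is achieved by the complete r-partite Turán graph T(n, r) with parts as balanced as possible, and is at most (1 − 1/r) · n^2/2. For r = 5, n = 266: the density bound is (4/5) · 70756/2 = 141512/5 ≈ 28302.4. The integer-valued extremum is e(T(266, 5)) = 28302, which is strictly less than the density bound 141512/5 since 5 ∤ 266 (the parts of T(266, 5) cannot all be equal).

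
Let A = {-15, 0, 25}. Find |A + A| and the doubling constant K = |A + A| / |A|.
K = |A + A| / |A| = 6/3 = 2

Enumerate A + A = {a + b : a, b ∈ A}. With |A| = 3, there are |A|^2 = 9 ordered sum pairs; collecting distinct values, A + A = {-30, -15, 0, 10, 25, 50}, so |A + A| = 6. Thus K = 6/3 = 2. For comparison, the minimum possible |A + A| over all 3-element sets is 2·3 − 1 = 5 (so min K = 5/3), attained only by arithmetic progressions.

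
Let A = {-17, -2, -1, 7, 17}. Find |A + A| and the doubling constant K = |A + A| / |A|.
K = |A + A| / |A| = 15/5 = 3

Enumerate A + A = {a + b : a, b ∈ A}. With |A| = 5, there are |A|^2 = 25 ordered sum pairs; collecting distinct values, A + A = {-34, -19, -18, -10, -4, -3, -2, 0, 5, 6, 14, 15, 16, 24, 34}, so |A + A| = 15. Thus K = 15/5 = 3. For comparison, the minimum possible |A + A| over all 5-element sets is 2·5 − 1 = 9 (so min K = 9/5), attained only by arithmetic progressions.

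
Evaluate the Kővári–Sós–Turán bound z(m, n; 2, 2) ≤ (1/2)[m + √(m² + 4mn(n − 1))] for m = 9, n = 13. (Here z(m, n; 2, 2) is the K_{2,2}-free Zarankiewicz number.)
z(9, 13; 2, 2) ≤ (1/2)[9 + √(9² + 4·9·13·12)] = (1/2)[9 + √5697] = 42.2392

Kővári–Sós–Turán: let r_1, ..., r_9 be the row sums and z = Σ r_i the total number of 1s. Each pair of columns can share at most one row with both entries 1 (else a 2×2 all-ones block appears), so Σ_i C(r_i, 2) ≤ C(13, 2) = 78. By convexity Σ_i C(r_i, 2) ≥ 9·C(z/9, 2) = z(z − 9)/(2·9), giving z² − 9z − 9·13·12 ≤ 0 and hence z ≤ (1/2)[9 + √(81 + 4·1404)] = (1/2)[9 + √5697] ≈ (1/2)(9 + 75.4785) = 42.2392.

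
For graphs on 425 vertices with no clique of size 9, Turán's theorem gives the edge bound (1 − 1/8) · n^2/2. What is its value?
Turán density bound = (7/8) · 425^2/2 = 1264375/16 ≈ 79023.4375

Turán's theorem: ex(n, K_{r+1}) is achieved by the complete r-partite Turán graph T(n, r) with parts as balanced as possible, and is at most (1 − 1/r) · n^2/2. For r = 8, n = 425: the density bound is (7/8) · 180625/2 = 1264375/16 ≈ 79023.4375. The integer-valued extremum is e(T(425, 8)) = 79023, which is strictly less than the density bound 1264375/16 since 8 ∤ 425 (the parts of T(425, 8) cannot all be equal).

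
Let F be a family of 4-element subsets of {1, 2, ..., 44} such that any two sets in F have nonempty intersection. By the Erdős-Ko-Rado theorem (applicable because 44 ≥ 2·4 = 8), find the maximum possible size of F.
max |F| = C(43, 3) = 12341

Erdős-Ko-Rado (1961): when n ≥ 2k, max |F| = C(n−1, k−1). The bound is attained by the star {A : i ∈ A} for any fixed i ∈ [n]. Here C(44−1, 4−1) = C(43, 3) = 12341.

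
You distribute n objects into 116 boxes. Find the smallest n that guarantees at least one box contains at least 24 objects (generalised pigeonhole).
n = (24 − 1)·116 + 1 = 2669

By the generalised pigeonhole principle, to guarantee some box contains ≥ r objects we need more than (r − 1) · k objects total. Threshold: n = (r − 1) · k + 1. With r = 24 and k = 116: n = 23 · 116 + 1 = 2668 + 1 = 2669. For n = 2668 = 23 · 116, we can put exactly 23 objects in every box, avoiding 24 in any single one — so 2669 is tight.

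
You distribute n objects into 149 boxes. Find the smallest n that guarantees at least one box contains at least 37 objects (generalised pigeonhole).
n = (37 − 1)·149 + 1 = 5365

By the generalised pigeonhole principle, to guarantee some box contains ≥ r objects we need more than (r − 1) · k objects total. Threshold: n = (r − 1) · k + 1. With r = 37 and k = 149: n = 36 · 149 + 1 = 5364 + 1 = 5365. For n = 5364 = 36 · 149, we can put exactly 36 objects in every box, avoiding 37 in any single one — so 5365 is tight.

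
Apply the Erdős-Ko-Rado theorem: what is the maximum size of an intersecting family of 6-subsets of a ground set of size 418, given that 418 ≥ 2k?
max |F| = C(417, 5) = 102576205368

Erdős-Ko-Rado (1961): when n ≥ 2k, max |F| = C(n−1, k−1). The bound is attained by the star {A : i ∈ A} for any fixed i ∈ [n]. Here C(418−1, 6−1) = C(417, 5) = 102576205368.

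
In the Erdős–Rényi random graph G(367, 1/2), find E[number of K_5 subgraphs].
E[# K_5] = C(367, 5) · (1/2)^C(5, 2) = 53984213283 / 2^10 ≈ 52718958.284180

For each 5-subset S of vertices (there are C(367, 5) = 53984213283 such S), let X_S = 1 if S induces a K_5 (all C(5, 2) = 10 edges present). Then P(X_S = 1) = (1/2)^10 = 1/1024. By linearity of expectation, E[# K_5] = C(367, 5) · (1/2)^10 = 53984213283 / 1024 ≈ 52718958.284180.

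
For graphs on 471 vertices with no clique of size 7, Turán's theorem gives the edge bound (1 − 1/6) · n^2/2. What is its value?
Turán density bound = (5/6) · 471^2/2 = 369735/4 ≈ 92433.75

Turán's theorem: ex(n, K_{r+1}) is achieved by the complete r-partite Turán graph T(n, r) with parts as balanced as possible, and is at most (1 − 1/r) · n^2/2. For r = 6, n = 471: the density bound is (5/6) · 221841/2 = 369735/4 ≈ 92433.75. The integer-valued extremum is e(T(471, 6)) = 92433, which is strictly less than the density bound 369735/4 since 6 ∤ 471 (the parts of T(471, 6) cannot all be equal).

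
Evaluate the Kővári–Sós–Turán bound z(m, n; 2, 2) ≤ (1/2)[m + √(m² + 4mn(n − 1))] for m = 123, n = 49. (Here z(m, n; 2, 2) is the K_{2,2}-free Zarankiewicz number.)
z(123, 49; 2, 2) ≤ (1/2)[123 + √(123² + 4·123·49·48)] = (1/2)[123 + √1172313] = 602.867

Kővári–Sós–Turán: let r_1, ..., r_123 be the row sums and z = Σ r_i the total number of 1s. Each pair of columns can share at most one row with both entries 1 (else a 2×2 all-ones block appears), so Σ_i C(r_i, 2) ≤ C(49, 2) = 1176. By convexity Σ_i C(r_i, 2) ≥ 123·C(z/123, 2) = z(z − 123)/(2·123), giving z² − 123z − 123·49·48 ≤ 0 and hence z ≤ (1/2)[123 + √(15129 + 4·289296)] = (1/2)[123 + √1172313] ≈ (1/2)(123 + 1082.734) = 602.867.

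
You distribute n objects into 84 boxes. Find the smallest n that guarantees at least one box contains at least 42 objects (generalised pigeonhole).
n = (42 − 1)·84 + 1 = 3445

By the generalised pigeonhole principle, to guarantee some box contains ≥ r objects we need more than (r − 1) · k objects total. Threshold: n = (r − 1) · k + 1. With r = 42 and k = 84: n = 41 · 84 + 1 = 3444 + 1 = 3445. For n = 3444 = 41 · 84, we can put exactly 41 objects in every box, avoiding 42 in any single one — so 3445 is tight.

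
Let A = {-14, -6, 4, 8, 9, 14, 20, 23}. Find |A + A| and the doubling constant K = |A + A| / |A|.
K = |A + A| / |A| = 32/8 = 4

Enumerate A + A = {a + b : a, b ∈ A}. With |A| = 8, there are |A|^2 = 64 ordered sum pairs; collecting distinct values, A + A = {-28, -20, -12, -10, -6, -5, -2, 0, 2, 3, 6, 8, 9, 12, 13, 14, 16, 17, 18, 22, 23, 24, 27, 28, 29, 31, 32, 34, 37, 40, 43, 46}, so |A + A| = 32. Thus K = 32/8 = 4. For comparison, the minimum possible |A + A| over all 8-element sets is 2·8 − 1 = 15 (so min K = 15/8), attained only by arithmetic progressions.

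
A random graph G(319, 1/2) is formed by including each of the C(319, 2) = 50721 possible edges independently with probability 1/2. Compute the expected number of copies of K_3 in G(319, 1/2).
E[# K_3] = C(319, 3) · (1/2)^C(3, 2) = 5359519 / 2^3 = 669939.875

For each 3-subset S of vertices (there are C(319, 3) = 5359519 such S), let X_S = 1 if S induces a K_3 (all C(3, 2) = 3 edges present). Then P(X_S = 1) = (1/2)^3 = 1/8. By linearity of expectation, E[# K_3] = C(319, 3) · (1/2)^3 = 5359519 / 8 = 669939.875.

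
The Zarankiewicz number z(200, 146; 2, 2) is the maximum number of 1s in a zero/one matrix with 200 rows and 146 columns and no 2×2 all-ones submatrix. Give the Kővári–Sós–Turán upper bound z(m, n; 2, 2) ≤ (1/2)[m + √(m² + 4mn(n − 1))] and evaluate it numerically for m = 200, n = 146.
z(200, 146; 2, 2) ≤ (1/2)[200 + √(200² + 4·200·146·145)] = (1/2)[200 + √16976000] = 2160.0971

Kővári–Sós–Turán: let r_1, ..., r_200 be the row sums and z = Σ r_i the total number of 1s. Each pair of columns can share at most one row with both entries 1 (else a 2×2 all-ones block appears), so Σ_i C(r_i, 2) ≤ C(146, 2) = 10585. By convexity Σ_i C(r_i, 2) ≥ 200·C(z/200, 2) = z(z − 200)/(2·200), giving z² − 200z − 200·146·145 ≤ 0 and hence z ≤ (1/2)[200 + √(40000 + 4·4234000)] = (1/2)[200 + √16976000] ≈ (1/2)(200 + 4120.1942) = 2160.0971.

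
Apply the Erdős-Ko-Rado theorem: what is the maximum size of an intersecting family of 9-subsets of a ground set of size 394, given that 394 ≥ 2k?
max |F| = C(393, 8) = 13136481392503833

Erdős-Ko-Rado (1961): when n ≥ 2k, max |F| = C(n−1, k−1). The bound is attained by the star {A : i ∈ A} for any fixed i ∈ [n]. Here C(394−1, 9−1) = C(393, 8) = 13136481392503833.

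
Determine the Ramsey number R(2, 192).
R(2, 192) = 192

R(2, k) = k for all k ≥ 2: in a 2-colouring of K_k, either some edge is red (a red K_2) or all edges are blue (a blue K_k). And K_{191} coloured all-blue has no blue K_192, so R(2, 192) > 191. Hence R(2, 192) = 192.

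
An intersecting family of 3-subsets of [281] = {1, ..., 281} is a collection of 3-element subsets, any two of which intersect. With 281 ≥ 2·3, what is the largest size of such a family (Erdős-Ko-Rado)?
max |F| = C(280, 2) = 39060

Erdős-Ko-Rado (1961): when n ≥ 2k, max |F| = C(n−1, k−1). The bound is attained by the star {A : i ∈ A} for any fixed i ∈ [n]. Here C(281−1, 3−1) = C(280, 2) = 39060.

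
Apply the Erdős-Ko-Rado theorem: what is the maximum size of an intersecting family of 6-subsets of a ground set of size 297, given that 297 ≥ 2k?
max |F| = C(296, 5) = 18303337304

Erdős-Ko-Rado (1961): when n ≥ 2k, max |F| = C(n−1, k−1). The bound is attained by the star {A : i ∈ A} for any fixed i ∈ [n]. Here C(297−1, 6−1) = C(296, 5) = 18303337304.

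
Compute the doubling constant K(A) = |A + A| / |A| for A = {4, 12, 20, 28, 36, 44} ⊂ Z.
K = |A + A| / |A| = 11/6

Enumerate A + A = {a + b : a, b ∈ A}. With |A| = 6, there are |A|^2 = 36 ordered sum pairs; collecting distinct values, A + A = {8, 16, 24, 32, 40, 48, 56, 64, 72, 80, 88}, so |A + A| = 11. Thus K = 11/6. Here |A + A| = 2|A| − 1 = 11, the minimum possible — so K = 11/6 is minimal, which holds iff A is an arithmetic progression.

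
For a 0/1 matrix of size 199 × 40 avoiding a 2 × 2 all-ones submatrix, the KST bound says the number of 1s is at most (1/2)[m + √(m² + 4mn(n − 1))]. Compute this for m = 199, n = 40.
z(199, 40; 2, 2) ≤ (1/2)[199 + √(199² + 4·199·40·39)] = (1/2)[199 + √1281361] = 665.4861

Kővári–Sós–Turán: let r_1, ..., r_199 be the row sums and z = Σ r_i the total number of 1s. Each pair of columns can share at most one row with both entries 1 (else a 2×2 all-ones block appears), so Σ_i C(r_i, 2) ≤ C(40, 2) = 780. By convexity Σ_i C(r_i, 2) ≥ 199·C(z/199, 2) = z(z − 199)/(2·199), giving z² − 199z − 199·40·39 ≤ 0 and hence z ≤ (1/2)[199 + √(39601 + 4·310440)] = (1/2)[199 + √1281361] ≈ (1/2)(199 + 1131.9722) = 665.4861.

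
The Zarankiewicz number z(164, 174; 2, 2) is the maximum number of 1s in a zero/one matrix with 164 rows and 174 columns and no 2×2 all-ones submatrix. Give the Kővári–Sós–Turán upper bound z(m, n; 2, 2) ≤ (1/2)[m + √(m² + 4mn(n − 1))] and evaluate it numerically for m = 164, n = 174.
z(164, 174; 2, 2) ≤ (1/2)[164 + √(164² + 4·164·174·173)] = (1/2)[164 + √19773808] = 2305.3875

Kővári–Sós–Turán: let r_1, ..., r_164 be the row sums and z = Σ r_i the total number of 1s. Each pair of columns can share at most one row with both entries 1 (else a 2×2 all-ones block appears), so Σ_i C(r_i, 2) ≤ C(174, 2) = 15051. By convexity Σ_i C(r_i, 2) ≥ 164·C(z/164, 2) = z(z − 164)/(2·164), giving z² − 164z − 164·174·173 ≤ 0 and hence z ≤ (1/2)[164 + √(26896 + 4·4936728)] = (1/2)[164 + √19773808] ≈ (1/2)(164 + 4446.775) = 2305.3875.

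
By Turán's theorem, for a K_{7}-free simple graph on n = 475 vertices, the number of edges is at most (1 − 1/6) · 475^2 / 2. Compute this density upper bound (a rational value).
Turán density bound = (5/6) · 475^2/2 = 1128125/12 ≈ 94010.4167

Turán's theorem: ex(n, K_{r+1}) is achieved by the complete r-partite Turán graph T(n, r) with parts as balanced as possible, and is at most (1 − 1/r) · n^2/2. For r = 6, n = 475: the density bound is (5/6) · 225625/2 = 1128125/12 ≈ 94010.4167. The integer-valued extremum is e(T(475, 6)) = 94010, which is strictly less than the density bound 1128125/12 since 6 ∤ 475 (the parts of T(475, 6) cannot all be equal).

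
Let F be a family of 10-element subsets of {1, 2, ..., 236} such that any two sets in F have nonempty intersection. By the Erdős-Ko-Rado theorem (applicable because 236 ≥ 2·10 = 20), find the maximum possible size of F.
max |F| = C(235, 9) = 5158228719650435

The Erdős-Ko-Rado theorem states: for n ≥ 2k, an intersecting family of k-subsets of an n-element set has size at most C(n − 1, k − 1), with equality for 'star' families {A ⊆ [n] : |A| = k, i ∈ A} (fix an element i). For n = 236, k = 10: C(235, 9) = 5158228719650435.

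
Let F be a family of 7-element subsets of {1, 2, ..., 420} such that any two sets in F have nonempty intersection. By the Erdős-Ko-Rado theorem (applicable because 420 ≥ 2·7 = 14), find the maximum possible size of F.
max |F| = C(419, 6) = 7249960355352

Erdős-Ko-Rado (1961): when n ≥ 2k, max |F| = C(n−1, k−1). The bound is attained by the star {A : i ∈ A} for any fixed i ∈ [n]. Here C(420−1, 7−1) = C(419, 6) = 7249960355352.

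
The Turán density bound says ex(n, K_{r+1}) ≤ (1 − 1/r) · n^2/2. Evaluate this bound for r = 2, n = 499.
Turán density bound = (1/2) · 499^2/2 = 249001/4 ≈ 62250.25

Turán's theorem: ex(n, K_{r+1}) is achieved by the complete r-partite Turán graph T(n, r) with parts as balanced as possible, and is at most (1 − 1/r) · n^2/2. For r = 2, n = 499: the density bound is (1/2) · 249001/2 = 249001/4 ≈ 62250.25. The integer-valued extremum is e(T(499, 2)) = 62250, which is strictly less than the density bound 249001/4 since 2 ∤ 499 (the parts of T(499, 2) cannot all be equal).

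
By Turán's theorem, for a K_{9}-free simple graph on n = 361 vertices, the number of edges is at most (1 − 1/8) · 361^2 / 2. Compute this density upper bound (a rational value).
Turán density bound = (7/8) · 361^2/2 = 912247/16 ≈ 57015.4375

Turán's theorem: ex(n, K_{r+1}) is achieved by the complete r-partite Turán graph T(n, r) with parts as balanced as possible, and is at most (1 − 1/r) · n^2/2. For r = 8, n = 361: the density bound is (7/8) · 130321/2 = 912247/16 ≈ 57015.4375. The integer-valued extremum is e(T(361, 8)) = 57015, which is strictly less than the density bound 912247/16 since 8 ∤ 361 (the parts of T(361, 8) cannot all be equal).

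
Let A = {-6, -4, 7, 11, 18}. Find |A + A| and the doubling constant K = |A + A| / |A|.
K = |A + A| / |A| = 14/5

Enumerate A + A = {a + b : a, b ∈ A}. With |A| = 5, there are |A|^2 = 25 ordered sum pairs; collecting distinct values, A + A = {-12, -10, -8, 1, 3, 5, 7, 12, 14, 18, 22, 25, 29, 36}, so |A + A| = 14. Thus K = 14/5. For comparison, the minimum possible |A + A| over all 5-element sets is 2·5 − 1 = 9 (so min K = 9/5), attained only by arithmetic progressions.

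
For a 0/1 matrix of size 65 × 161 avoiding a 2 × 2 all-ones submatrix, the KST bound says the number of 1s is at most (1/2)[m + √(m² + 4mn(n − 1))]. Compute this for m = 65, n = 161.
z(65, 161; 2, 2) ≤ (1/2)[65 + √(65² + 4·65·161·160)] = (1/2)[65 + √6701825] = 1326.8942

Kővári–Sós–Turán: let r_1, ..., r_65 be the row sums and z = Σ r_i the total number of 1s. Each pair of columns can share at most one row with both entries 1 (else a 2×2 all-ones block appears), so Σ_i C(r_i, 2) ≤ C(161, 2) = 12880. By convexity Σ_i C(r_i, 2) ≥ 65·C(z/65, 2) = z(z − 65)/(2·65), giving z² − 65z − 65·161·160 ≤ 0 and hence z ≤ (1/2)[65 + √(4225 + 4·1674400)] = (1/2)[65 + √6701825] ≈ (1/2)(65 + 2588.7883) = 1326.8942.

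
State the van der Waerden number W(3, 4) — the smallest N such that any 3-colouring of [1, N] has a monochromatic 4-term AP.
W(3, 4) = 293

W(3, 4) = 293. The lower bound W(3, 4) > 292 comes from an explicit good 3-colouring of [1, 292]; the upper bound W(3, 4) ≤ 293 was verified by exhaustive search over 3-colourings of [1, 293].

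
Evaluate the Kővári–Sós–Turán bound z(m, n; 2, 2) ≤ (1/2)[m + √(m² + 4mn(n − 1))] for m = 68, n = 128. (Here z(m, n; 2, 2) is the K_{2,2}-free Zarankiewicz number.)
z(68, 128; 2, 2) ≤ (1/2)[68 + √(68² + 4·68·128·127)] = (1/2)[68 + √4426256] = 1085.9335

Kővári–Sós–Turán: let r_1, ..., r_68 be the row sums and z = Σ r_i the total number of 1s. Each pair of columns can share at most one row with both entries 1 (else a 2×2 all-ones block appears), so Σ_i C(r_i, 2) ≤ C(128, 2) = 8128. By convexity Σ_i C(r_i, 2) ≥ 68·C(z/68, 2) = z(z − 68)/(2·68), giving z² − 68z − 68·128·127 ≤ 0 and hence z ≤ (1/2)[68 + √(4624 + 4·1105408)] = (1/2)[68 + √4426256] ≈ (1/2)(68 + 2103.8669) = 1085.9335.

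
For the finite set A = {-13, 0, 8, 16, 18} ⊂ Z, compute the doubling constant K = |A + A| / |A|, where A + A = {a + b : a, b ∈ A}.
K = |A + A| / |A| = 14/5

Enumerate A + A = {a + b : a, b ∈ A}. With |A| = 5, there are |A|^2 = 25 ordered sum pairs; collecting distinct values, A + A = {-26, -13, -5, 0, 3, 5, 8, 16, 18, 24, 26, 32, 34, 36}, so |A + A| = 14. Thus K = 14/5. For comparison, the minimum possible |A + A| over all 5-element sets is 2·5 − 1 = 9 (so min K = 9/5), attained only by arithmetic progressions.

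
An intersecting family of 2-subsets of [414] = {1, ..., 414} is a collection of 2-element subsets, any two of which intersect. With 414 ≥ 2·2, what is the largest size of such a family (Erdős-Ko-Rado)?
max |F| = C(413, 1) = 413

The Erdős-Ko-Rado theorem states: for n ≥ 2k, an intersecting family of k-subsets of an n-element set has size at most C(n − 1, k − 1), with equality for 'star' families {A ⊆ [n] : |A| = k, i ∈ A} (fix an element i). For n = 414, k = 2: C(413, 1) = 413.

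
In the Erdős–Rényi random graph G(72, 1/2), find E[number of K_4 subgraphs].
E[# K_4] = C(72, 4) · (1/2)^C(4, 2) = 1028790 / 2^6 = 514395/32 = 16074.84375

For each 4-subset S of vertices (there are C(72, 4) = 1028790 such S), let X_S = 1 if S induces a K_4 (all C(4, 2) = 6 edges present). Then P(X_S = 1) = (1/2)^6 = 1/64. By linearity of expectation, E[# K_4] = C(72, 4) · (1/2)^6 = 1028790 / 64 = 514395/32 = 16074.84375.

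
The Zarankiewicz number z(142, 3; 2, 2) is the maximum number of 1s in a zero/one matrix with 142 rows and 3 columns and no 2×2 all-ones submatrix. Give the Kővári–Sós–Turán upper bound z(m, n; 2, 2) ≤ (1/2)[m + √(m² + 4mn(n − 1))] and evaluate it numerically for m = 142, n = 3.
z(142, 3; 2, 2) ≤ (1/2)[142 + √(142² + 4·142·3·2)] = (1/2)[142 + √23572] = 147.7659

Kővári–Sós–Turán: let r_1, ..., r_142 be the row sums and z = Σ r_i the total number of 1s. Each pair of columns can share at most one row with both entries 1 (else a 2×2 all-ones block appears), so Σ_i C(r_i, 2) ≤ C(3, 2) = 3. By convexity Σ_i C(r_i, 2) ≥ 142·C(z/142, 2) = z(z − 142)/(2·142), giving z² − 142z − 142·3·2 ≤ 0 and hence z ≤ (1/2)[142 + √(20164 + 4·852)] = (1/2)[142 + √23572] ≈ (1/2)(142 + 153.5318) = 147.7659.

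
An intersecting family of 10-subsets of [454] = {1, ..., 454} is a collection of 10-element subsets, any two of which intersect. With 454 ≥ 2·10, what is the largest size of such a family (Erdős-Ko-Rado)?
max |F| = C(453, 9) = 2043569477203542200

Erdős-Ko-Rado (1961): when n ≥ 2k, max |F| = C(n−1, k−1). The bound is attained by the star {A : i ∈ A} for any fixed i ∈ [n]. Here C(454−1, 10−1) = C(453, 9) = 2043569477203542200.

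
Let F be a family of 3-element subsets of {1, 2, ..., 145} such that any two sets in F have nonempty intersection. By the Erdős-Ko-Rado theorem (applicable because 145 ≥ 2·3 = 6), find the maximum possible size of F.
max |F| = C(144, 2) = 10296

The Erdős-Ko-Rado theorem states: for n ≥ 2k, an intersecting family of k-subsets of an n-element set has size at most C(n − 1, k − 1), with equality for 'star' families {A ⊆ [n] : |A| = k, i ∈ A} (fix an element i). For n = 145, k = 3: C(144, 2) = 10296.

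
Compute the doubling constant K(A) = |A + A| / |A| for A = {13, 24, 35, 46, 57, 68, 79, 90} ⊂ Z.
K = |A + A| / |A| = 15/8

Enumerate A + A = {a + b : a, b ∈ A}. With |A| = 8, there are |A|^2 = 64 ordered sum pairs; collecting distinct values, A + A = {26, 37, 48, 59, 70, 81, 92, 103, 114, 125, 136, 147, 158, 169, 180}, so |A + A| = 15. Thus K = 15/8. Here |A + A| = 2|A| − 1 = 15, the minimum possible — so K = 15/8 is minimal, which holds iff A is an arithmetic progression.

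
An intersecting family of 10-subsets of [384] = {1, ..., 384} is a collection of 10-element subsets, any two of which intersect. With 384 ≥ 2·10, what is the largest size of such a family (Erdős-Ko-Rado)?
max |F| = C(383, 9) = 444528028030383375

Erdős-Ko-Rado (1961): when n ≥ 2k, max |F| = C(n−1, k−1). The bound is attained by the star {A : i ∈ A} for any fixed i ∈ [n]. Here C(384−1, 10−1) = C(383, 9) = 444528028030383375.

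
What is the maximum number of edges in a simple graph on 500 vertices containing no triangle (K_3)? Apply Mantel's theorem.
ex(500, K_3) = ⌊500^2/4⌋ = 62500

Mantel (1907): a triangle-free graph on n vertices has at most ⌊n^2/4⌋ edges, with equality for the complete bipartite graph K_{⌊n/2⌋, ⌈n/2⌉}. For n = 500: ⌊500^2/4⌋ = ⌊250000/4⌋ = 62500. The extremal graph is K_{250, 250}, which has 250·250 = 62500 edges.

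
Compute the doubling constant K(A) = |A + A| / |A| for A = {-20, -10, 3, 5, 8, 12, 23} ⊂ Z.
K = |A + A| / |A| = 27/7

Enumerate A + A = {a + b : a, b ∈ A}. With |A| = 7, there are |A|^2 = 49 ordered sum pairs; collecting distinct values, A + A = {-40, -30, -20, -17, -15, -12, -8, -7, -5, -2, 2, 3, 6, 8, 10, 11, 13, 15, 16, 17, 20, 24, 26, 28, 31, 35, 46}, so |A + A| = 27. Thus K = 27/7. For comparison, the minimum possible |A + A| over all 7-element sets is 2·7 − 1 = 13 (so min K = 13/7), attained only by arithmetic progressions.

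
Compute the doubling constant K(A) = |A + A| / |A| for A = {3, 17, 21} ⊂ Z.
K = |A + A| / |A| = 6/3 = 2

Enumerate A + A = {a + b : a, b ∈ A}. With |A| = 3, there are |A|^2 = 9 ordered sum pairs; collecting distinct values, A + A = {6, 20, 24, 34, 38, 42}, so |A + A| = 6. Thus K = 6/3 = 2. For comparison, the minimum possible |A + A| over all 3-element sets is 2·3 − 1 = 5 (so min K = 5/3), attained only by arithmetic progressions.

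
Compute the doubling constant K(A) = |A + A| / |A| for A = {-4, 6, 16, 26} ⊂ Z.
K = |A + A| / |A| = 7/4

Enumerate A + A = {a + b : a, b ∈ A}. With |A| = 4, there are |A|^2 = 16 ordered sum pairs; collecting distinct values, A + A = {-8, 2, 12, 22, 32, 42, 52}, so |A + A| = 7. Thus K = 7/4. Here |A + A| = 2|A| − 1 = 7, the minimum possible — so K = 7/4 is minimal, which holds iff A is an arithmetic progression.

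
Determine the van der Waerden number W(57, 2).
W(57, 2) = 57 + 1 = 58

A 2-term AP is any pair of integers, so a monochromatic 2-AP exists iff some colour is used at least twice. With 57 colours, the colouring i ↦ i on {1, ..., 57} uses each colour once, avoiding any monochromatic pair, so W(57, 2) > 57. For {1, ..., 58}, pigeonhole forces two integers of the same colour, which form a monochromatic 2-AP. Hence W(57, 2) = 58.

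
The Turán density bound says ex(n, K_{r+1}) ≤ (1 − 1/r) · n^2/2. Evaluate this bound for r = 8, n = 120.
Turán density bound = (7/8) · 120^2/2 = 6300

Turán's theorem: ex(n, K_{r+1}) is achieved by the complete r-partite Turán graph T(n, r) with parts as balanced as possible, and is at most (1 − 1/r) · n^2/2. For r = 8, n = 120: the density bound is (7/8) · 14400/2 = 6300. Since 8 ∣ 120, the Turán graph T(120, 8) has parts of equal size 15, and its edge count e(T(120, 8)) = 6300 attains the density bound exactly.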